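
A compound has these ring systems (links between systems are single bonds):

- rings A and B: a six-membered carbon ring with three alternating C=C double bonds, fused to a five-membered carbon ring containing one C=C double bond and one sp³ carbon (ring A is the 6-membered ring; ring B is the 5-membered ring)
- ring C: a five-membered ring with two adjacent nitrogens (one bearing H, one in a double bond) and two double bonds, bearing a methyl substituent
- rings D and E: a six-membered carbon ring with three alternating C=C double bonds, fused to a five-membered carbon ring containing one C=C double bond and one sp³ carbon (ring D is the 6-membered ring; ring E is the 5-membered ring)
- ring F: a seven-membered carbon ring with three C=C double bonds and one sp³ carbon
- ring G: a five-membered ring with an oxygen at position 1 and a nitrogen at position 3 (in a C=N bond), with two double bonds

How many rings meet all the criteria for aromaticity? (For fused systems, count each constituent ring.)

Ring A is fully conjugated (every ring atom contributes a p orbital); 3 ring double bonds give 6 π electrons. Since 6 = 4n+2 (n=1), ring A is aromatic (benzene ring).
Ring B has one sp³ carbon, so it is not fully conjugated — not aromatic (cyclopentene ring).
Ring C is fully conjugated (every ring atom contributes a p orbital); 2 ring double bonds (4 π electrons) plus a heteroatom lone pair (2) give 6 π electrons. 6 = 4(1)+2, so ring C is aromatic (pyrazole).
Ring D is fully conjugated (every ring atom contributes a p orbital); 3 ring double bonds give 6 π electrons. 6 = 4(1)+2, so ring D is aromatic (benzene ring).
Ring E has one sp³ carbon, so it is not fully conjugated — not aromatic (cyclopentene ring).
Ring F has one sp³ carbon, so it is not fully conjugated — not aromatic (cycloheptatriene).
Ring G has a continuous p-orbital overlap around the ring; 2 ring double bonds (4 π electrons) plus a heteroatom lone pair (2) give 6 π electrons. Since 6 = 4n+2 (n=1), ring G is aromatic (oxazole).
Aromatic: A, C, D, G. Total: 4.

4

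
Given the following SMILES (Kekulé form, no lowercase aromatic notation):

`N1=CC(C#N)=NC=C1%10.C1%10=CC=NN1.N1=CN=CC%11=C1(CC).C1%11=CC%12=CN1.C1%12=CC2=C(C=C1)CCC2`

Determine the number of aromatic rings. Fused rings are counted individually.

5

The SMILES encodes a six-membered ring with nitrogens at positions 1 and 4 and three alternating double bonds; a five-membered ring with two adjacent nitrogens (one bearing H, one in a double bond) and two double bonds; a six-membered ring with nitrogens at positions 1 and 3 and three alternating double bonds; a five-membered ring of four carbons and one nitrogen bearing a hydrogen, with two C=C double bonds; a six-membered carbon ring with three alternating C=C double bonds, fused to a saturated five-membered carbon ring.
The 6-membered ring with two nitrogens (1,4) has a continuous p-orbital overlap around the ring; 3 ring double bonds give 6 π electrons. 6 = 4(1)+2, so it is aromatic (pyrazine).
The 5-membered ring with two adjacent nitrogens (one N–H, one =N–) has a continuous p-orbital overlap around the ring; 2 ring double bonds (4 π electrons) plus a heteroatom lone pair (2) give 6 π electrons. Since 6 = 4n+2 (n=1), it is aromatic (pyrazole).
The 6-membered ring with two nitrogens (1,3) is fully conjugated (every ring atom contributes a p orbital); 3 ring double bonds give 6 π electrons. Since 6 = 4n+2 (n=1), it is aromatic (pyrimidine).
The 5-membered ring with one N–H is fully conjugated (every ring atom contributes a p orbital); 2 ring double bonds (4 π electrons) plus a heteroatom lone pair (2) give 6 π electrons. Since 6 = 4n+2 (n=1), it is aromatic (pyrrole).
The 6-membered ring has a continuous p-orbital overlap around the ring; 3 ring double bonds give 6 π electrons. Since 6 = 4n+2 (n=1), it is aromatic (benzene ring).
The 5-membered ring has three sp³ carbons, so it is not fully conjugated — not aromatic (cyclopentane ring).
5 of the 6 rings are aromatic. Total: 5.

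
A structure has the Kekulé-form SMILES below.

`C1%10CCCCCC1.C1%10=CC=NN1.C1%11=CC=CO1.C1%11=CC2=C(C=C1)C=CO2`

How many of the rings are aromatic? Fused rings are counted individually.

4

The SMILES encodes a seven-membered saturated carbon ring; a five-membered ring with two adjacent nitrogens (one bearing H, one in a double bond) and two double bonds; a five-membered ring of four carbons and one oxygen, with two C=C double bonds; a six-membered carbon ring with three alternating C=C double bonds, fused to a five-membered ring containing one oxygen and two C=C double bonds.
The 7-membered ring has only sp³ atoms, so it is not fully conjugated — not aromatic (cycloheptane).
The 5-membered ring with two adjacent nitrogens (one N–H, one =N–) is fully conjugated (every ring atom contributes a p orbital); 2 ring double bonds (4 π electrons) plus a heteroatom lone pair (2) give 6 π electrons. Since 6 = 4n+2 (n=1), it is aromatic (pyrazole).
The 5-membered ring with one oxygen is planar and fully conjugated; 2 ring double bonds (4 π electrons) plus a heteroatom lone pair (2) give 6 π electrons. Since 6 = 4n+2 (n=1), it is aromatic (furan).
The fused 6/5-membered bicyclic (with one oxygen) is a single π system with 9 sp² atoms and 10 π electrons from ring double bonds plus a heteroatom lone pair. 10 = 4(2)+2, so the system is aromatic and both rings count as aromatic (benzofuran).
4 of the 5 rings are aromatic. Total: 4.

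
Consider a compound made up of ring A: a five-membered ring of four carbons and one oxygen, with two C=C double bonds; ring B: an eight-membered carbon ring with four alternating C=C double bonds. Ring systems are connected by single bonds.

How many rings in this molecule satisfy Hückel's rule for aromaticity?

Ring A is planar and fully conjugated; 2 ring double bonds (4 π electrons) plus a heteroatom lone pair (2) give 6 π electrons. Since 6 = 4n+2 (n=1), ring A is aromatic (furan).
Ring B has only sp² ring atoms; a planar conformation would have a fully conjugated π system of 8 electrons. But 8 = 4(2), which is 4n not 4n+2, so ring B is not aromatic (cyclooctatetraene) — cyclooctatetraene distorts into a non-planar tub to avoid antiaromaticity.
Aromatic: A. Total: 1.

1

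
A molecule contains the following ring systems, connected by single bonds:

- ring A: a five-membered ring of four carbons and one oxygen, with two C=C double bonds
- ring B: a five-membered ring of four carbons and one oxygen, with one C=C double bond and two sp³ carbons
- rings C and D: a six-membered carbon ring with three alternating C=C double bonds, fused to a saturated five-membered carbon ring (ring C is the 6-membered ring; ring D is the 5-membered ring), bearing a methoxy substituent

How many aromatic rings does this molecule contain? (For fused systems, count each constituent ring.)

2

Ring A is planar and fully conjugated; 2 ring double bonds (4 π electrons) plus a heteroatom lone pair (2) give 6 π electrons. That satisfies 4n+2 with n=1, so ring A is aromatic (furan).
Ring B has two sp³ carbons, so it is not fully conjugated — not aromatic (2,3-dihydrofuran).
Ring C has a continuous p-orbital overlap around the ring; 3 ring double bonds give 6 π electrons. Since 6 = 4n+2 (n=1), ring C is aromatic (benzene ring).
Ring D has three sp³ carbons, so it is not fully conjugated — not aromatic (cyclopentane ring).
Aromatic: A, C. Total: 2.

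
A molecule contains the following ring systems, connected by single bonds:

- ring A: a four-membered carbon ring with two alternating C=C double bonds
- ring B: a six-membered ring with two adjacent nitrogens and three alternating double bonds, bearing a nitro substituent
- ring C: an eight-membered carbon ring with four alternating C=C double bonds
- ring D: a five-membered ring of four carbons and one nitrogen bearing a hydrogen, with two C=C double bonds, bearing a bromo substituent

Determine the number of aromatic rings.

2

Ring A has only sp² ring atoms; a planar conformation would have a fully conjugated π system of 4 electrons. But 4 = 4(1), which is 4n not 4n+2, so ring A is not aromatic (cyclobutadiene) — cyclobutadiene is antiaromatic and distorts to a rectangle.
Ring B has a continuous p-orbital overlap around the ring; 3 ring double bonds give 6 π electrons. That satisfies 4n+2 with n=1, so ring B is aromatic (pyridazine).
Ring C has only sp² ring atoms; a planar conformation would have a fully conjugated π system of 8 electrons. But 8 = 4(2), which is 4n not 4n+2, so ring C is not aromatic (cyclooctatetraene) — cyclooctatetraene distorts into a non-planar tub to avoid antiaromaticity.
Ring D is planar and fully conjugated; 2 ring double bonds (4 π electrons) plus a heteroatom lone pair (2) give 6 π electrons. Since 6 = 4n+2 (n=1), ring D is aromatic (pyrrole).
Aromatic: B, D. Total: 2.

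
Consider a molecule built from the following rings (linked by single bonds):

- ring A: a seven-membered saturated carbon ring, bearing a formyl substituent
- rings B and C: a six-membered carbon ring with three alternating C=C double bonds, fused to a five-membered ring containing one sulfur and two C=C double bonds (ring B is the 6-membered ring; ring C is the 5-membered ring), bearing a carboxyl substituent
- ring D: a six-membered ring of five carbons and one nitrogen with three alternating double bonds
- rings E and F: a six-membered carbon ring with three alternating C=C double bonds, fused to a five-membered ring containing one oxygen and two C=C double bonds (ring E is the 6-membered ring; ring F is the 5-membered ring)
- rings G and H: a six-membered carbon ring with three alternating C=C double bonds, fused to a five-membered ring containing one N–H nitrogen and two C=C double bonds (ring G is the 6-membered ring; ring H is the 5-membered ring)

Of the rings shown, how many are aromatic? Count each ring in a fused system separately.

Ring A has only sp³ atoms, so it is not fully conjugated — not aromatic (cycloheptane).
Rings B and C form a fused bicyclic system (with one sulfur) with 9 sp² atoms and 10 π electrons from ring double bonds plus a heteroatom lone pair. 10 = 4(2)+2, so the system is aromatic and both rings count as aromatic (benzothiophene).
Ring D has a continuous p-orbital overlap around the ring; 3 ring double bonds give 6 π electrons. That satisfies 4n+2 with n=1, so ring D is aromatic (pyridine).
Rings E and F form a fused bicyclic system (with one oxygen) with 9 sp² atoms and 10 π electrons from ring double bonds plus a heteroatom lone pair. 10 = 4(2)+2, so the system is aromatic and both rings count as aromatic (benzofuran).
Rings G and H form a fused bicyclic system (with one N–H) with 9 sp² atoms and 10 π electrons from ring double bonds plus a heteroatom lone pair. 10 = 4(2)+2, so the system is aromatic and both rings count as aromatic (indole).
Aromatic: B, C, D, E, F, G, H. Total: 7.

7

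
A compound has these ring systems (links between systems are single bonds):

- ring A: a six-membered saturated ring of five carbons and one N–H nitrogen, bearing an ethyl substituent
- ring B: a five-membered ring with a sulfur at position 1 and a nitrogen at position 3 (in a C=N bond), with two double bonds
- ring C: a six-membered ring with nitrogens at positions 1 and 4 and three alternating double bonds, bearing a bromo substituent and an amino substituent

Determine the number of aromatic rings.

2

Ring A has only sp³ atoms, so it is not fully conjugated — not aromatic (piperidine).
Ring B has a continuous p-orbital overlap around the ring; 2 ring double bonds (4 π electrons) plus a heteroatom lone pair (2) give 6 π electrons. Since 6 = 4n+2 (n=1), ring B is aromatic (thiazole).
Ring C has a continuous p-orbital overlap around the ring; 3 ring double bonds give 6 π electrons. 6 = 4(1)+2, so ring C is aromatic (pyrazine).
Aromatic: B, C. Total: 2.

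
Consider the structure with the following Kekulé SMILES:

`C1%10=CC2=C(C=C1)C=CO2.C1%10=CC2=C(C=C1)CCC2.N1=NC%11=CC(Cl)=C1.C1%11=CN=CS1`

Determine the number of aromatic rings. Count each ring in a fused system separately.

5

The SMILES encodes a six-membered carbon ring with three alternating C=C double bonds, fused to a five-membered ring containing one oxygen and two C=C double bonds; a six-membered carbon ring with three alternating C=C double bonds, fused to a saturated five-membered carbon ring; a six-membered ring with two adjacent nitrogens and three alternating double bonds; a five-membered ring with a sulfur at position 1 and a nitrogen at position 3 (in a C=N bond), with two double bonds.
The fused 6/5-membered bicyclic (with one oxygen) is a single π system with 9 sp² atoms and 10 π electrons from ring double bonds plus a heteroatom lone pair. 10 = 4(2)+2, so the system is aromatic and both rings count as aromatic (benzofuran).
The 6-membered ring has a continuous p-orbital overlap around the ring; 3 ring double bonds give 6 π electrons. That satisfies 4n+2 with n=1, so it is aromatic (benzene ring).
The 5-membered ring has three sp³ carbons, so it is not fully conjugated — not aromatic (cyclopentane ring).
The 6-membered ring with two nitrogens (1,2) has a continuous p-orbital overlap around the ring; 3 ring double bonds give 6 π electrons. Since 6 = 4n+2 (n=1), it is aromatic (pyridazine).
The 5-membered ring with one sulfur and one =N– is planar and fully conjugated; 2 ring double bonds (4 π electrons) plus a heteroatom lone pair (2) give 6 π electrons. That satisfies 4n+2 with n=1, so it is aromatic (thiazole).
5 of the 6 rings are aromatic. Total: 5.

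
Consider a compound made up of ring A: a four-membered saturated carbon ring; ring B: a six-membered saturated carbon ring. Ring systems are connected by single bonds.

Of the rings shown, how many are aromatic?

Ring A has only sp³ atoms, so it is not fully conjugated — not aromatic (cyclobutane).
Ring B has only sp³ atoms, so it is not fully conjugated — not aromatic (cyclohexane).
No ring is aromatic. Total: 0.

0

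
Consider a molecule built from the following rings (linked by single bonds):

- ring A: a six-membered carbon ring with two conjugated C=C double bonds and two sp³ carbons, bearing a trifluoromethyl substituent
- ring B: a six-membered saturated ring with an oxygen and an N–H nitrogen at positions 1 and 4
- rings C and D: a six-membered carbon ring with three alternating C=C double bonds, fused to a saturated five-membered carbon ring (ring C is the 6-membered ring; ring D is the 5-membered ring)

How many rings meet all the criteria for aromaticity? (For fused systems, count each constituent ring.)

Ring A has two sp³ carbons, so it is not fully conjugated — not aromatic (1,3-cyclohexadiene).
Ring B has only sp³ atoms, so it is not fully conjugated — not aromatic (morpholine).
Ring C is planar and fully conjugated; 3 ring double bonds give 6 π electrons. 6 = 4(1)+2, so ring C is aromatic (benzene ring).
Ring D has three sp³ carbons, so it is not fully conjugated — not aromatic (cyclopentane ring).
Aromatic: C. Total: 1.

1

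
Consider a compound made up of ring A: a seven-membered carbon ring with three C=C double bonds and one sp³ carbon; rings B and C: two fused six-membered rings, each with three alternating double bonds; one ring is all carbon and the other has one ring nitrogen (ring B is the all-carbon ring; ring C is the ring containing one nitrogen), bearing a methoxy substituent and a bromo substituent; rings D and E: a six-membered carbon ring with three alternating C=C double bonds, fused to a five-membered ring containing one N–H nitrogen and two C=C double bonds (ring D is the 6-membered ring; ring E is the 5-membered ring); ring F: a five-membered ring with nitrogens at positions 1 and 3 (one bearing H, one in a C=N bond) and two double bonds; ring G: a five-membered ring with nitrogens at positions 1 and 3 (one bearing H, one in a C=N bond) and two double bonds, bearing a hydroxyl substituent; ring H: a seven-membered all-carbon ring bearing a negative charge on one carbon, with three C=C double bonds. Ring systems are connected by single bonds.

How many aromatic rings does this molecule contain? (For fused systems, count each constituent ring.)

6

Ring A has one sp³ carbon, so it is not fully conjugated — not aromatic (cycloheptatriene).
Rings B and C form a fused bicyclic system (with one nitrogen) with 10 sp² atoms and 10 π electrons from ring double bonds. 10 = 4(2)+2, so the system is aromatic and both rings count as aromatic (quinoline).
Rings D and E form a fused bicyclic system (with one N–H) with 9 sp² atoms and 10 π electrons from ring double bonds plus a heteroatom lone pair. 10 = 4(2)+2, so the system is aromatic and both rings count as aromatic (indole).
Ring F is fully conjugated (every ring atom contributes a p orbital); 2 ring double bonds (4 π electrons) plus a heteroatom lone pair (2) give 6 π electrons. That satisfies 4n+2 with n=1, so ring F is aromatic (imidazole).
Ring G is planar and fully conjugated; 2 ring double bonds (4 π electrons) plus a heteroatom lone pair (2) give 6 π electrons. That satisfies 4n+2 with n=1, so ring G is aromatic (imidazole).
Ring H has only sp² ring atoms; a planar conformation would have a fully conjugated π system of 8 electrons. But 8 = 4(2), which is 4n not 4n+2, so ring H is not aromatic (cycloheptatrienyl anion).
Aromatic: B, C, D, E, F, G. Total: 6.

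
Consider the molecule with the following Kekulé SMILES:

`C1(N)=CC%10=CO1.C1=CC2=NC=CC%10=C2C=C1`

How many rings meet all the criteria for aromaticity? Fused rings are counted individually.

The SMILES encodes a five-membered ring of four carbons and one oxygen, with two C=C double bonds; two fused six-membered rings, each with three alternating double bonds; one ring is all carbon and the other has one ring nitrogen.
The 5-membered ring with one oxygen is fully conjugated (every ring atom contributes a p orbital); 2 ring double bonds (4 π electrons) plus a heteroatom lone pair (2) give 6 π electrons. That satisfies 4n+2 with n=1, so it is aromatic (furan).
The fused 6/6-membered bicyclic (with one nitrogen) is a single π system with 10 sp² atoms and 10 π electrons from ring double bonds. 10 = 4(2)+2, so the system is aromatic and both rings count as aromatic (quinoline).
3 of the 3 rings are aromatic. Total: 3.

3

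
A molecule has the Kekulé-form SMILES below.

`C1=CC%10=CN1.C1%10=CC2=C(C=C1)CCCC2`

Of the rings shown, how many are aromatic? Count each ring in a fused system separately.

The SMILES encodes a five-membered ring of four carbons and one nitrogen bearing a hydrogen, with two C=C double bonds; a six-membered carbon ring with three alternating C=C double bonds, fused to a saturated six-membered carbon ring.
The 5-membered ring with one N–H has a continuous p-orbital overlap around the ring; 2 ring double bonds (4 π electrons) plus a heteroatom lone pair (2) give 6 π electrons. Since 6 = 4n+2 (n=1), it is aromatic (pyrrole).
The 6-membered ring has a continuous p-orbital overlap around the ring; 3 ring double bonds give 6 π electrons. 6 = 4(1)+2, so it is aromatic (benzene ring).
The second 6-membered ring has four sp³ carbons, so it is not fully conjugated — not aromatic (cyclohexane ring).
2 of the 3 rings are aromatic. Total: 2.

2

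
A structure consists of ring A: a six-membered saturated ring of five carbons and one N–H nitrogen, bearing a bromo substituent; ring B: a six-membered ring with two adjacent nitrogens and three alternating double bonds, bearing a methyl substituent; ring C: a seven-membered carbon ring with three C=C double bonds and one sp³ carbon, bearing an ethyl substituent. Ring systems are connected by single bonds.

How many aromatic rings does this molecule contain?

Ring A has only sp³ atoms, so it is not fully conjugated — not aromatic (piperidine).
Ring B has a continuous p-orbital overlap around the ring; 3 ring double bonds give 6 π electrons. That satisfies 4n+2 with n=1, so ring B is aromatic (pyridazine).
Ring C has one sp³ carbon, so it is not fully conjugated — not aromatic (cycloheptatriene).
Aromatic: B. Total: 1.

1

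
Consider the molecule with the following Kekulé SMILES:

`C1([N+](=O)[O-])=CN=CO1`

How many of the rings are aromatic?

1

The SMILES encodes a five-membered ring with an oxygen at position 1 and a nitrogen at position 3 (in a C=N bond), with two double bonds.
The 5-membered ring with one oxygen and one =N– is fully conjugated (every ring atom contributes a p orbital); 2 ring double bonds (4 π electrons) plus a heteroatom lone pair (2) give 6 π electrons. 6 = 4(1)+2, so it is aromatic (oxazole).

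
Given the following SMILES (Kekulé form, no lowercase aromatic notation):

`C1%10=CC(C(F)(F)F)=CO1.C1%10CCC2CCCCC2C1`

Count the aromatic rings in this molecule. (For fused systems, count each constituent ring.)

1

The SMILES encodes a five-membered ring of four carbons and one oxygen, with two C=C double bonds; two fused six-membered saturated carbon rings.
The 5-membered ring with one oxygen is planar and fully conjugated; 2 ring double bonds (4 π electrons) plus a heteroatom lone pair (2) give 6 π electrons. That satisfies 4n+2 with n=1, so it is aromatic (furan).
The 6-membered ring has only sp³ atoms, so it is not fully conjugated — not aromatic (cyclohexane ring).
The second 6-membered ring has only sp³ atoms, so it is not fully conjugated — not aromatic (cyclohexane ring).
1 of the 3 rings is aromatic. Total: 1.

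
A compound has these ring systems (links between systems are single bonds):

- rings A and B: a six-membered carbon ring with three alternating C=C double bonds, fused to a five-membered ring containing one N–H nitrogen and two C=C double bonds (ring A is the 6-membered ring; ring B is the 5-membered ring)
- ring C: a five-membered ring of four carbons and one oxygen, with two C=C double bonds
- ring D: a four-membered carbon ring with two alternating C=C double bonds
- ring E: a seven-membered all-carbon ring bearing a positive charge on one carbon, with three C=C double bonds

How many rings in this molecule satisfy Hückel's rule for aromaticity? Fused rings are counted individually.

Rings A and B form a fused bicyclic system (with one N–H) with 9 sp² atoms and 10 π electrons from ring double bonds plus a heteroatom lone pair. 10 = 4(2)+2, so the system is aromatic and both rings count as aromatic (indole).
Ring C has a continuous p-orbital overlap around the ring; 2 ring double bonds (4 π electrons) plus a heteroatom lone pair (2) give 6 π electrons. That satisfies 4n+2 with n=1, so ring C is aromatic (furan).
Ring D has only sp² ring atoms; a planar conformation would have a fully conjugated π system of 4 electrons. But 4 = 4(1), which is 4n not 4n+2, so ring D is not aromatic (cyclobutadiene) — cyclobutadiene is antiaromatic and distorts to a rectangle.
Ring E has a continuous p-orbital overlap around the ring; 3 ring double bonds (6 π electrons) plus the carbocation's empty p orbital (0, but keeps the ring conjugated) give 6 π electrons. That satisfies 4n+2 with n=1, so ring E is aromatic (tropylium cation).
Aromatic: A, B, C, E. Total: 4.

4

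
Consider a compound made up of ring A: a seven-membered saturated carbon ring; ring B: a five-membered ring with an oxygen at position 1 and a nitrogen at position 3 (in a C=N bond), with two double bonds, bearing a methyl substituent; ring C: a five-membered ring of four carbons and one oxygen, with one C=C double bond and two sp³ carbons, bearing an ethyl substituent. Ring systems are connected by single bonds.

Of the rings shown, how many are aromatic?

Ring A has only sp³ atoms, so it is not fully conjugated — not aromatic (cycloheptane).
Ring B is fully conjugated (every ring atom contributes a p orbital); 2 ring double bonds (4 π electrons) plus a heteroatom lone pair (2) give 6 π electrons. Since 6 = 4n+2 (n=1), ring B is aromatic (oxazole).
Ring C has two sp³ carbons, so it is not fully conjugated — not aromatic (2,3-dihydrofuran).
Aromatic: B. Total: 1.

1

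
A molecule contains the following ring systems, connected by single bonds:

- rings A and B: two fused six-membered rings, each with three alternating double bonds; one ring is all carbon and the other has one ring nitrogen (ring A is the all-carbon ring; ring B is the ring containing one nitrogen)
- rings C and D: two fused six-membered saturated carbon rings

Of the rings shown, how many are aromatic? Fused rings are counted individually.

2

Rings A and B form a fused bicyclic system (with one nitrogen) with 10 sp² atoms and 10 π electrons from ring double bonds. 10 = 4(2)+2, so the system is aromatic and both rings count as aromatic (quinoline).
Ring C has only sp³ atoms, so it is not fully conjugated — not aromatic (cyclohexane ring).
Ring D has only sp³ atoms, so it is not fully conjugated — not aromatic (cyclohexane ring).
Aromatic: A, B. Total: 2.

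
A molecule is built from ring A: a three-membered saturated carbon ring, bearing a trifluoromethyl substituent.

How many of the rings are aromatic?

0

Ring A has only sp³ atoms, so it is not fully conjugated — not aromatic (cyclopropane).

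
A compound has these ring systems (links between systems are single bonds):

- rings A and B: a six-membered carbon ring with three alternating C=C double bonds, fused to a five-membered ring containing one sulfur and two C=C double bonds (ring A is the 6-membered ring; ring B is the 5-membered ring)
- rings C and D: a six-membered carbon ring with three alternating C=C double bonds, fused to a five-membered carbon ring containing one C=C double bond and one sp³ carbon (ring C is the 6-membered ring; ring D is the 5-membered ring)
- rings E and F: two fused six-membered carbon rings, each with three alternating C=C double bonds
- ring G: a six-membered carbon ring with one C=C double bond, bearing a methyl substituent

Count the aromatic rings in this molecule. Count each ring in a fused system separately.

Rings A and B form a fused bicyclic system (with one sulfur) with 9 sp² atoms and 10 π electrons from ring double bonds plus a heteroatom lone pair. 10 = 4(2)+2, so the system is aromatic and both rings count as aromatic (benzothiophene).
Ring C is fully conjugated (every ring atom contributes a p orbital); 3 ring double bonds give 6 π electrons. That satisfies 4n+2 with n=1, so ring C is aromatic (benzene ring).
Ring D has one sp³ carbon, so it is not fully conjugated — not aromatic (cyclopentene ring).
Rings E and F form a fused bicyclic system with 10 sp² atoms and 10 π electrons from ring double bonds. 10 = 4(2)+2, so the system is aromatic and both rings count as aromatic (naphthalene).
Ring G has four sp³ carbons, so it is not fully conjugated — not aromatic (cyclohexene).
Aromatic: A, B, C, E, F. Total: 5.

5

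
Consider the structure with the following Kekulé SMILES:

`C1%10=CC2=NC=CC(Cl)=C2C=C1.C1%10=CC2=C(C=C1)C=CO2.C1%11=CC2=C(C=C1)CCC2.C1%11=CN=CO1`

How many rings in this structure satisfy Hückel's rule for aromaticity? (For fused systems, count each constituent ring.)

The SMILES encodes two fused six-membered rings, each with three alternating double bonds; one ring is all carbon and the other has one ring nitrogen; a six-membered carbon ring with three alternating C=C double bonds, fused to a five-membered ring containing one oxygen and two C=C double bonds; a six-membered carbon ring with three alternating C=C double bonds, fused to a saturated five-membered carbon ring; a five-membered ring with an oxygen at position 1 and a nitrogen at position 3 (in a C=N bond), with two double bonds.
The fused 6/6-membered bicyclic (with one nitrogen) is a single π system with 10 sp² atoms and 10 π electrons from ring double bonds. 10 = 4(2)+2, so the system is aromatic and both rings count as aromatic (quinoline).
The fused 6/5-membered bicyclic (with one oxygen) is a single π system with 9 sp² atoms and 10 π electrons from ring double bonds plus a heteroatom lone pair. 10 = 4(2)+2, so the system is aromatic and both rings count as aromatic (benzofuran).
The 6-membered ring has a continuous p-orbital overlap around the ring; 3 ring double bonds give 6 π electrons. 6 = 4(1)+2, so it is aromatic (benzene ring).
The 5-membered ring has three sp³ carbons, so it is not fully conjugated — not aromatic (cyclopentane ring).
The 5-membered ring with one oxygen and one =N– has a continuous p-orbital overlap around the ring; 2 ring double bonds (4 π electrons) plus a heteroatom lone pair (2) give 6 π electrons. Since 6 = 4n+2 (n=1), it is aromatic (oxazole).
6 of the 7 rings are aromatic. Total: 6.

6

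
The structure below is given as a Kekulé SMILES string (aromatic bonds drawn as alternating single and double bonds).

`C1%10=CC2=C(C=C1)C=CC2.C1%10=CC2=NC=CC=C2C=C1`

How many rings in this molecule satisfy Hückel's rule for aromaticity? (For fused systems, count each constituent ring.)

3

The SMILES encodes a six-membered carbon ring with three alternating C=C double bonds, fused to a five-membered carbon ring containing one C=C double bond and one sp³ carbon; two fused six-membered rings, each with three alternating double bonds; one ring is all carbon and the other has one ring nitrogen.
The 6-membered ring has a continuous p-orbital overlap around the ring; 3 ring double bonds give 6 π electrons. Since 6 = 4n+2 (n=1), it is aromatic (benzene ring).
The 5-membered ring has one sp³ carbon, so it is not fully conjugated — not aromatic (cyclopentene ring).
The fused 6/6-membered bicyclic (with one nitrogen) is a single π system with 10 sp² atoms and 10 π electrons from ring double bonds. 10 = 4(2)+2, so the system is aromatic and both rings count as aromatic (quinoline).
3 of the 4 rings are aromatic. Total: 3.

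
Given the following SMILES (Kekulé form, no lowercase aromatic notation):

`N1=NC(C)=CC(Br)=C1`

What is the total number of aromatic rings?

1

The SMILES encodes a six-membered ring with two adjacent nitrogens and three alternating double bonds.
The 6-membered ring with two nitrogens (1,2) is fully conjugated (every ring atom contributes a p orbital); 3 ring double bonds give 6 π electrons. That satisfies 4n+2 with n=1, so it is aromatic (pyridazine).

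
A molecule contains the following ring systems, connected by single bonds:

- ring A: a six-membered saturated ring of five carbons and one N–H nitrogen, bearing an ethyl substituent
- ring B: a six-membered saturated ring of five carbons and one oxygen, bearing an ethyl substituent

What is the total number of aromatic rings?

Ring A has only sp³ atoms, so it is not fully conjugated — not aromatic (piperidine).
Ring B has only sp³ atoms, so it is not fully conjugated — not aromatic (tetrahydropyran).
No ring is aromatic. Total: 0.

0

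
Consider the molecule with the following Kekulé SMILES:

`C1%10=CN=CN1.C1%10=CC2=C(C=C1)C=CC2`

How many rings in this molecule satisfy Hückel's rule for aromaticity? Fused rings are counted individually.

The SMILES encodes a five-membered ring with nitrogens at positions 1 and 3 (one bearing H, one in a C=N bond) and two double bonds; a six-membered carbon ring with three alternating C=C double bonds, fused to a five-membered carbon ring containing one C=C double bond and one sp³ carbon.
The 5-membered ring with two nitrogens (one N–H, one =N–) is fully conjugated (every ring atom contributes a p orbital); 2 ring double bonds (4 π electrons) plus a heteroatom lone pair (2) give 6 π electrons. That satisfies 4n+2 with n=1, so it is aromatic (imidazole).
The 6-membered ring has a continuous p-orbital overlap around the ring; 3 ring double bonds give 6 π electrons. 6 = 4(1)+2, so it is aromatic (benzene ring).
The 5-membered ring has one sp³ carbon, so it is not fully conjugated — not aromatic (cyclopentene ring).
2 of the 3 rings are aromatic. Total: 2.

2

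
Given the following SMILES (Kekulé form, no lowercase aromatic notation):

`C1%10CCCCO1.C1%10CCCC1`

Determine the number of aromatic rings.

The SMILES encodes a six-membered saturated ring of five carbons and one oxygen; a five-membered saturated carbon ring.
The 6-membered ring with one oxygen has only sp³ atoms, so it is not fully conjugated — not aromatic (tetrahydropyran).
The 5-membered ring has only sp³ atoms, so it is not fully conjugated — not aromatic (cyclopentane).
None of the rings are aromatic. Total: 0.

0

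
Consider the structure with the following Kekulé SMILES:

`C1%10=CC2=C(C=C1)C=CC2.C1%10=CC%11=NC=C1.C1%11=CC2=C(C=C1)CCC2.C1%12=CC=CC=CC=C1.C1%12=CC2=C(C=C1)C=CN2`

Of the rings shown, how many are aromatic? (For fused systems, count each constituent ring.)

The SMILES encodes a six-membered carbon ring with three alternating C=C double bonds, fused to a five-membered carbon ring containing one C=C double bond and one sp³ carbon; a six-membered ring of five carbons and one nitrogen with three alternating double bonds; a six-membered carbon ring with three alternating C=C double bonds, fused to a saturated five-membered carbon ring; an eight-membered carbon ring with four alternating C=C double bonds; a six-membered carbon ring with three alternating C=C double bonds, fused to a five-membered ring containing one N–H nitrogen and two C=C double bonds.
The 6-membered ring is planar and fully conjugated; 3 ring double bonds give 6 π electrons. Since 6 = 4n+2 (n=1), it is aromatic (benzene ring).
The 5-membered ring has one sp³ carbon, so it is not fully conjugated — not aromatic (cyclopentene ring).
The 6-membered ring with one nitrogen has a continuous p-orbital overlap around the ring; 3 ring double bonds give 6 π electrons. Since 6 = 4n+2 (n=1), it is aromatic (pyridine).
The second 6-membered ring is planar and fully conjugated; 3 ring double bonds give 6 π electrons. 6 = 4(1)+2, so it is aromatic (benzene ring).
The second 5-membered ring has three sp³ carbons, so it is not fully conjugated — not aromatic (cyclopentane ring).
The 8-membered ring has only sp² ring atoms; a planar conformation would have a fully conjugated π system of 8 electrons. But 8 = 4(2), which is 4n not 4n+2, so it is not aromatic (cyclooctatetraene) — cyclooctatetraene distorts into a non-planar tub to avoid antiaromaticity.
The fused 6/5-membered bicyclic (with one N–H) is a single π system with 9 sp² atoms and 10 π electrons from ring double bonds plus a heteroatom lone pair. 10 = 4(2)+2, so the system is aromatic and both rings count as aromatic (indole).
5 of the 8 rings are aromatic. Total: 5.

5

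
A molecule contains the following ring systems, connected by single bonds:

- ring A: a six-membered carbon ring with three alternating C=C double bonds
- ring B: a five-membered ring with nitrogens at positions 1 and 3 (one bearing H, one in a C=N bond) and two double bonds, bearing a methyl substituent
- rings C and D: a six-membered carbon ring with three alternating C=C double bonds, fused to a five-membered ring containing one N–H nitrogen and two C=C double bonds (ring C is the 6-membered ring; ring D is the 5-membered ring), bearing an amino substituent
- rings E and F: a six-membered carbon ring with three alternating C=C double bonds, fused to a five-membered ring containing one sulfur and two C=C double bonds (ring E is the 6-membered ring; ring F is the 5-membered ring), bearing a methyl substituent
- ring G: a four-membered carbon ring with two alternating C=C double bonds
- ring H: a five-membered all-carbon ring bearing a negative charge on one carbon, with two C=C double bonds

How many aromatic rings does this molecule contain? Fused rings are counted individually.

Ring A is fully conjugated (every ring atom contributes a p orbital); 3 ring double bonds give 6 π electrons. Since 6 = 4n+2 (n=1), ring A is aromatic (benzene).
Ring B has a continuous p-orbital overlap around the ring; 2 ring double bonds (4 π electrons) plus a heteroatom lone pair (2) give 6 π electrons. That satisfies 4n+2 with n=1, so ring B is aromatic (imidazole).
Rings C and D form a fused bicyclic system (with one N–H) with 9 sp² atoms and 10 π electrons from ring double bonds plus a heteroatom lone pair. 10 = 4(2)+2, so the system is aromatic and both rings count as aromatic (indole).
Rings E and F form a fused bicyclic system (with one sulfur) with 9 sp² atoms and 10 π electrons from ring double bonds plus a heteroatom lone pair. 10 = 4(2)+2, so the system is aromatic and both rings count as aromatic (benzothiophene).
Ring G has only sp² ring atoms; a planar conformation would have a fully conjugated π system of 4 electrons. But 4 = 4(1), which is 4n not 4n+2, so ring G is not aromatic (cyclobutadiene) — cyclobutadiene is antiaromatic and distorts to a rectangle.
Ring H is planar and fully conjugated; 2 ring double bonds (4 π electrons) plus the carbanion lone pair (2) give 6 π electrons. That satisfies 4n+2 with n=1, so ring H is aromatic (cyclopentadienyl anion).
Aromatic: A, B, C, D, E, F, H. Total: 7.

7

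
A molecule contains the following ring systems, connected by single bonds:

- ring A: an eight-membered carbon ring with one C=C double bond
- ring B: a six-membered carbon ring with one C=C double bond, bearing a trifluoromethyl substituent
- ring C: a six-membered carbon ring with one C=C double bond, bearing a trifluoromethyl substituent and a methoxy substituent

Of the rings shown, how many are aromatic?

Ring A has six sp³ carbons, so it is not fully conjugated — not aromatic (cyclooctene).
Ring B has four sp³ carbons, so it is not fully conjugated — not aromatic (cyclohexene).
Ring C has four sp³ carbons, so it is not fully conjugated — not aromatic (cyclohexene).
No ring is aromatic. Total: 0.

0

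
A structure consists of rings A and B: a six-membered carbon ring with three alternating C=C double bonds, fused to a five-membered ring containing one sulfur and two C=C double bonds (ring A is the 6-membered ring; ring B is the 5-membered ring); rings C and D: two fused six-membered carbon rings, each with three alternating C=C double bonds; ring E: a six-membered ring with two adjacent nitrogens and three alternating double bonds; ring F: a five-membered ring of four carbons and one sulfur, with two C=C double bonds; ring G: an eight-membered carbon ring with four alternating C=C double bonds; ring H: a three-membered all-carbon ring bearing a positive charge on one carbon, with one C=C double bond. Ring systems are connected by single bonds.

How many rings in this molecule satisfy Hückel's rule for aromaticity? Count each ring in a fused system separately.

7

Rings A and B form a fused bicyclic system (with one sulfur) with 9 sp² atoms and 10 π electrons from ring double bonds plus a heteroatom lone pair. 10 = 4(2)+2, so the system is aromatic and both rings count as aromatic (benzothiophene).
Rings C and D form a fused bicyclic system with 10 sp² atoms and 10 π electrons from ring double bonds. 10 = 4(2)+2, so the system is aromatic and both rings count as aromatic (naphthalene).
Ring E is planar and fully conjugated; 3 ring double bonds give 6 π electrons. That satisfies 4n+2 with n=1, so ring E is aromatic (pyridazine).
Ring F has a continuous p-orbital overlap around the ring; 2 ring double bonds (4 π electrons) plus a heteroatom lone pair (2) give 6 π electrons. That satisfies 4n+2 with n=1, so ring F is aromatic (thiophene).
Ring G has only sp² ring atoms; a planar conformation would have a fully conjugated π system of 8 electrons. But 8 = 4(2), which is 4n not 4n+2, so ring G is not aromatic (cyclooctatetraene) — cyclooctatetraene distorts into a non-planar tub to avoid antiaromaticity.
Ring H is planar and fully conjugated; 1 ring double bond (2 π electrons) plus the carbocation's empty p orbital (0, but keeps the ring conjugated) give 2 π electrons. That satisfies 4n+2 with n=0, so ring H is aromatic (cyclopropenyl cation).
Aromatic: A, B, C, D, E, F, H. Total: 7.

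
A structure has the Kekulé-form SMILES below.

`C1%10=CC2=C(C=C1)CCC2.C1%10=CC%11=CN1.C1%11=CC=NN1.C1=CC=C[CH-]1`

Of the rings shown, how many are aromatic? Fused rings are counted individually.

4

The SMILES encodes a six-membered carbon ring with three alternating C=C double bonds, fused to a saturated five-membered carbon ring; a five-membered ring of four carbons and one nitrogen bearing a hydrogen, with two C=C double bonds; a five-membered ring with two adjacent nitrogens (one bearing H, one in a double bond) and two double bonds; a five-membered all-carbon ring bearing a negative charge on one carbon, with two C=C double bonds.
The 6-membered ring is fully conjugated (every ring atom contributes a p orbital); 3 ring double bonds give 6 π electrons. That satisfies 4n+2 with n=1, so it is aromatic (benzene ring).
The 5-membered ring has three sp³ carbons, so it is not fully conjugated — not aromatic (cyclopentane ring).
The 5-membered ring with one N–H is planar and fully conjugated; 2 ring double bonds (4 π electrons) plus a heteroatom lone pair (2) give 6 π electrons. Since 6 = 4n+2 (n=1), it is aromatic (pyrrole).
The 5-membered ring with two adjacent nitrogens (one N–H, one =N–) has a continuous p-orbital overlap around the ring; 2 ring double bonds (4 π electrons) plus a heteroatom lone pair (2) give 6 π electrons. That satisfies 4n+2 with n=1, so it is aromatic (pyrazole).
The second 5-membered ring has a continuous p-orbital overlap around the ring; 2 ring double bonds (4 π electrons) plus the carbanion lone pair (2) give 6 π electrons. Since 6 = 4n+2 (n=1), it is aromatic (cyclopentadienyl anion).
4 of the 5 rings are aromatic. Total: 4.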